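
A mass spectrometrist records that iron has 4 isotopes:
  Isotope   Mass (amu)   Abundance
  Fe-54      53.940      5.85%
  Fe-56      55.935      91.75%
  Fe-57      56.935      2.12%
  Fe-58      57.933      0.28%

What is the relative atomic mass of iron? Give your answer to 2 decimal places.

55.85 amu

Ar = Σ fᵢ·mᵢ = 0.0585 × 53.940 + 0.9175 × 55.935 + 0.0212 × 56.935 + 0.0028 × 57.933
= 3.1555 + 51.3204 + 1.2070 + 0.1622 = 55.8451 amu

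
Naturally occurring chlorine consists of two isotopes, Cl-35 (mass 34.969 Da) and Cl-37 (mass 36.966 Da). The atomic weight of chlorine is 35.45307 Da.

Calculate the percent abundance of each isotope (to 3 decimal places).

Cl-35: 75.760%, Cl-37: 24.240%

Writing the weighted mean with unknown fraction x of Cl-35:
34.969·x + 36.966·(1 − x) = 35.45307
(34.969 − 36.966)·x = 35.45307 − 36.966
x = -1.51293 / -1.997 = 0.75760 → 75.760% Cl-35, 24.240% Cl-37.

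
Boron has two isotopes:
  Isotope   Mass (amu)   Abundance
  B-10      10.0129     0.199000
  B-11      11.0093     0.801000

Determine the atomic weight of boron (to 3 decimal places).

10.811 amu

Weight each isotope mass by its fractional abundance: 0.199000 × 10.0129 + 0.801000 × 11.0093
= 1.99257 + 8.81845 = 10.81102 amu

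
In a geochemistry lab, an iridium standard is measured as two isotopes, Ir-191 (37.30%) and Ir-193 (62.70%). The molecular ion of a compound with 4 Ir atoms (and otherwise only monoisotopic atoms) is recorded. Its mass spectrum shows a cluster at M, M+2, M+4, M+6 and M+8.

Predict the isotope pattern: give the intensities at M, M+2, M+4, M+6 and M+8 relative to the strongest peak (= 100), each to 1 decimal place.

Expanding (0.3730 + 0.6270)^4:
P(M) = 0.3730^4 = 0.019357
P(M+2) = 4 × 0.3730^3 × 0.6270^1 = 0.130153
P(M+4) = 6 × 0.3730^2 × 0.6270^2 = 0.328174
P(M+6) = 4 × 0.3730^1 × 0.6270^3 = 0.367766
P(M+8) = 0.6270^4 = 0.154550
The M+6 peak is largest (0.367766); scaling to 100 gives 5.3 : 35.4 : 89.2 : 100.0 : 42.0.

5.3 : 35.4 : 89.2 : 100.0 : 42.0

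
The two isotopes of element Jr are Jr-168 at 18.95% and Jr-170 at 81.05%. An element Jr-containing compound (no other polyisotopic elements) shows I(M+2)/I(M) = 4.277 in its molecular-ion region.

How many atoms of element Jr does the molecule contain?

1

For n independent Jr atoms, I(M+2)/I(M) = n · (abundance Jr-170) / (abundance Jr-168) = n · 0.8105/0.1895.
n = 4.277 × 0.1895/0.8105 = 1.00 ≈ 1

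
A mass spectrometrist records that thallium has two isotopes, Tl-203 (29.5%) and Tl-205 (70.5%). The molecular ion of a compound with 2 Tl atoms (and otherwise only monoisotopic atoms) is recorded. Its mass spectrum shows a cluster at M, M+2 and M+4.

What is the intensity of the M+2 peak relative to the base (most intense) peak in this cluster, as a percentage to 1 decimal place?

83.7%

(0.295 + 0.705)^2 gives M 0.0870, M+2 0.4160, M+4 0.4970; the largest is M+4.
P(M+4) = C(2,2) × 0.295^0 × 0.705^2 = 1 × 1.0000 × 0.497025 = 0.497025 (base)
P(M+2) = C(2,1) × 0.295^1 × 0.705^1 = 2 × 0.2950 × 0.7050 = 0.415950
Relative intensity = 0.415950 / 0.497025 × 100 = 83.7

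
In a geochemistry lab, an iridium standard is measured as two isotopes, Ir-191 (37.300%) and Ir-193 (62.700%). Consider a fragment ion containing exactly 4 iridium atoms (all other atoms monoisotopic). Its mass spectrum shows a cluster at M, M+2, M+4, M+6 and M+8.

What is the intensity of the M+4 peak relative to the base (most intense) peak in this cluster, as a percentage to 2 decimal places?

(0.37300 + 0.62700)^4 gives M 0.0194, M+2 0.1302, M+4 0.3282, M+6 0.3678, M+8 0.1546; the largest is M+6.
P(M+6) = C(4,3) × 0.37300^1 × 0.62700^3 = 4 × 0.3730 × 0.24649188 = 0.367766 (base)
P(M+4) = C(4,2) × 0.37300^2 × 0.62700^2 = 6 × 0.139129 × 0.393129 = 0.328174
Relative intensity = 0.328174 / 0.367766 × 100 = 89.23

89.23%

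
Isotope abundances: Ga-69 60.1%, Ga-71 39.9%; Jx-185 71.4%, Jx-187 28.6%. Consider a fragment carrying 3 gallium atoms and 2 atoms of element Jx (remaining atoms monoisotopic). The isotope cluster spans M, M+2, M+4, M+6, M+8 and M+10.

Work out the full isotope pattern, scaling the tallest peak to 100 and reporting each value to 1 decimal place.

32.5 : 90.7 : 100.0 : 54.3 : 14.5 : 1.5

Gallium pattern (n=3): 0.2170818 : 0.4323576 : 0.2870394 : 0.0635212
Element Jx pattern (n=2): 0.509796 : 0.408408 : 0.081796
Convolve the two distributions (both contribute in 2-u steps):
  M: 0.2170818×0.509796 = 0.110667
  M+2: 0.2170818×0.408408 + 0.4323576×0.509796 = 0.309072
  M+4: 0.2170818×0.081796 + 0.4323576×0.408408 + 0.2870394×0.509796 = 0.340666
  M+6: 0.4323576×0.081796 + 0.2870394×0.408408 + 0.0635212×0.509796 = 0.184977
  M+8: 0.2870394×0.081796 + 0.0635212×0.408408 = 0.049421
  M+10: 0.0635212×0.081796 = 0.005196
Scale to base peak (0.340666) = 100: 32.5 : 90.7 : 100.0 : 54.3 : 14.5 : 1.5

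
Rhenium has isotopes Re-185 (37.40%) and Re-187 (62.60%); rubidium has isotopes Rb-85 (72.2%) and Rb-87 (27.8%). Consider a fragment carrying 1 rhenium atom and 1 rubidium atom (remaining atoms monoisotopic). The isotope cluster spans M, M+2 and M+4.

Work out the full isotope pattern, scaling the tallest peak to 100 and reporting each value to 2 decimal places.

Rhenium pattern (n=1): 0.3740 : 0.6260
Rubidium pattern (n=1): 0.7220 : 0.2780
Convolve the two distributions (both contribute in 2-u steps):
  M: 0.3740×0.7220 = 0.270028
  M+2: 0.3740×0.2780 + 0.6260×0.7220 = 0.555944
  M+4: 0.6260×0.2780 = 0.174028
Scale to base peak (0.555944) = 100: 48.57 : 100.00 : 31.30

48.57 : 100.00 : 31.30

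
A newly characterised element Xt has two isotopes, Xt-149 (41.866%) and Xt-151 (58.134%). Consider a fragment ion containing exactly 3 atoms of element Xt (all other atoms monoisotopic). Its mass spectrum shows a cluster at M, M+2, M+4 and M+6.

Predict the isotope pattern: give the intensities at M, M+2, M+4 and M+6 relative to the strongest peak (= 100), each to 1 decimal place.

17.3 : 72.0 : 100.0 : 46.3

The 3 Xt atoms are independent, so intensities follow the terms of (0.41866 + 0.58134)^3.
P(M) = 0.41866^3 = 0.073381
P(M+2) = 3 × 0.41866^2 × 0.58134^1 = 0.305685
P(M+4) = 3 × 0.41866^1 × 0.58134^2 = 0.424466
P(M+6) = 0.58134^3 = 0.196467
The M+4 peak is largest (0.424466); scaling to 100 gives 17.3 : 72.0 : 100.0 : 46.3.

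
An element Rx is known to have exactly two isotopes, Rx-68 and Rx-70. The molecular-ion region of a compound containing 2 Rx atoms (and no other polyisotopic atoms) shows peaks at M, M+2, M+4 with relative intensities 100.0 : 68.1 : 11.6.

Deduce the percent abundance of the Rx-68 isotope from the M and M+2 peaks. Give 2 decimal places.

If p is the fraction of Rx that is Rx-68, then I(M+2)/I(M) = [C(2,1)·p^1·(1−p)] / p^2 = 2·(1−p)/p = 68.1/100.0 = 0.6810
(1−p)/p = 0.6810/2 = 0.3405  ⇒  p = 1/(1 + 0.3405) = 0.7460
Rx-68: 74.60%, Rx-70: 25.40%.

74.60%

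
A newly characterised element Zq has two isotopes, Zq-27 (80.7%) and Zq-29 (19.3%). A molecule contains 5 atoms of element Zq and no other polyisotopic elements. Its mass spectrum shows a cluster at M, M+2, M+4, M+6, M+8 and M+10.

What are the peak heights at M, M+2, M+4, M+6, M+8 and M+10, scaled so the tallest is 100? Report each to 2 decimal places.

83.63 : 100.00 : 47.83 : 11.44 : 1.37 : 0.07

Expanding (0.807 + 0.193)^5:
P(M) = 0.807^5 = 0.342269
P(M+2) = 5 × 0.807^4 × 0.193^1 = 0.409281
P(M+4) = 10 × 0.807^3 × 0.193^2 = 0.195765
P(M+6) = 10 × 0.807^2 × 0.193^3 = 0.046819
P(M+8) = 5 × 0.807^1 × 0.193^4 = 0.005599
P(M+10) = 0.193^5 = 0.000268
The M+2 peak is largest (0.409281); scaling to 100 gives 83.63 : 100.00 : 47.83 : 11.44 : 1.37 : 0.07.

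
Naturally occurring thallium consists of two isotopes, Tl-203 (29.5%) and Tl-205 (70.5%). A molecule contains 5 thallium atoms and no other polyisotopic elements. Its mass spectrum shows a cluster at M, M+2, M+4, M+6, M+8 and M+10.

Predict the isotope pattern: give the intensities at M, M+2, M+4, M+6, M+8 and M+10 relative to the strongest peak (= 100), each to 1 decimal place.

The 5 Tl atoms are independent, so intensities follow the terms of (0.295 + 0.705)^5.
P(M) = 0.295^5 = 0.002234
P(M+2) = 5 × 0.295^4 × 0.705^1 = 0.026696
P(M+4) = 10 × 0.295^3 × 0.705^2 = 0.127598
P(M+6) = 10 × 0.295^2 × 0.705^3 = 0.304938
P(M+8) = 5 × 0.295^1 × 0.705^4 = 0.364375
P(M+10) = 0.705^5 = 0.174159
The M+8 peak is largest (0.364375); scaling to 100 gives 0.6 : 7.3 : 35.0 : 83.7 : 100.0 : 47.8.

0.6 : 7.3 : 35.0 : 83.7 : 100.0 : 47.8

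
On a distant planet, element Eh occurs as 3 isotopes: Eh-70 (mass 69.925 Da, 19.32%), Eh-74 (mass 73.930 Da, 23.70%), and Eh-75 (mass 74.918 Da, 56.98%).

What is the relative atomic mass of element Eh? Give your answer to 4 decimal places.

Ar = Σ fᵢ·mᵢ = 0.1932 × 69.925 + 0.2370 × 73.930 + 0.5698 × 74.918
= 13.50951 + 17.52141 + 42.68828 = 73.71920 Da

73.7192 Da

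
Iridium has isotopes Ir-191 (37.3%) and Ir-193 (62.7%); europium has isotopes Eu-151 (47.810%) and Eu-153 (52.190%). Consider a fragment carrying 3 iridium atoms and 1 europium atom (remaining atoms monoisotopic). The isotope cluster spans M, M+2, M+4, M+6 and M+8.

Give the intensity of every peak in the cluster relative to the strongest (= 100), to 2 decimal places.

Iridium pattern (n=3): 0.05189512 : 0.26170165 : 0.43991135 : 0.24649188
Europium pattern (n=1): 0.4781 : 0.5219
Convolve the two distributions (both contribute in 2-u steps):
  M: 0.05189512×0.4781 = 0.024811
  M+2: 0.05189512×0.5219 + 0.26170165×0.4781 = 0.152204
  M+4: 0.26170165×0.5219 + 0.43991135×0.4781 = 0.346904
  M+6: 0.43991135×0.5219 + 0.24649188×0.4781 = 0.347438
  M+8: 0.24649188×0.5219 = 0.128644
Scale to base peak (0.347438) = 100: 7.14 : 43.81 : 99.85 : 100.00 : 37.03

7.14 : 43.81 : 99.85 : 100.00 : 37.03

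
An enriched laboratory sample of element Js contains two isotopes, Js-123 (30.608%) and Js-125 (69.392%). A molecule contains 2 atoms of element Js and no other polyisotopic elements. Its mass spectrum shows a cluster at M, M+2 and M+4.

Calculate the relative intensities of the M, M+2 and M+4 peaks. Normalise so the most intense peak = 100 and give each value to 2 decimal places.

The 2 Js atoms are independent, so intensities follow the terms of (0.30608 + 0.69392)^2.
P(M) = 0.30608^2 = 0.093685
P(M+2) = 2 × 0.30608^1 × 0.69392^1 = 0.424790
P(M+4) = 0.69392^2 = 0.481525
The M+4 peak is largest (0.481525); scaling to 100 gives 19.46 : 88.22 : 100.00.

19.46 : 88.22 : 100.00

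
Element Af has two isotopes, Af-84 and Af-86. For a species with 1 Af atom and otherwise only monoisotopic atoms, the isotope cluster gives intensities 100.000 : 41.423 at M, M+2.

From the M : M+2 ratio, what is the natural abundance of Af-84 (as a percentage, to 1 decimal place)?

Write p for the Af-84 fraction. I(M+2)/I(M) = [C(1,1)·p^0·(1−p)] / p^1 = 1·(1−p)/p = 41.423/100.000 = 0.4142
(1−p)/p = 0.4142/1 = 0.4142  ⇒  p = 1/(1 + 0.4142) = 0.7071
Af-84: 70.7%, Af-86: 29.3%.

70.7%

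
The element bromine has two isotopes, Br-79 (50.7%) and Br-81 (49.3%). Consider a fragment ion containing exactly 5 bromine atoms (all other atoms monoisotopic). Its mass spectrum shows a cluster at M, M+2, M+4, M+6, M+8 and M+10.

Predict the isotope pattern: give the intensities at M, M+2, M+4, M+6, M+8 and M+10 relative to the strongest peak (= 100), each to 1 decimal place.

10.6 : 51.4 : 100.0 : 97.2 : 47.3 : 9.2

Each Br atom is independently Br-79 (p = 0.507) or Br-81 (q = 0.493); the cluster is the binomial expansion (p + q)^5.
P(M) = 0.507^5 = 0.033500
P(M+2) = 5 × 0.507^4 × 0.493^1 = 0.162873
P(M+4) = 10 × 0.507^3 × 0.493^2 = 0.316751
P(M+6) = 10 × 0.507^2 × 0.493^3 = 0.308004
P(M+8) = 5 × 0.507^1 × 0.493^4 = 0.149750
P(M+10) = 0.493^5 = 0.029123
The M+4 peak is largest (0.316751); scaling to 100 gives 10.6 : 51.4 : 100.0 : 97.2 : 47.3 : 9.2.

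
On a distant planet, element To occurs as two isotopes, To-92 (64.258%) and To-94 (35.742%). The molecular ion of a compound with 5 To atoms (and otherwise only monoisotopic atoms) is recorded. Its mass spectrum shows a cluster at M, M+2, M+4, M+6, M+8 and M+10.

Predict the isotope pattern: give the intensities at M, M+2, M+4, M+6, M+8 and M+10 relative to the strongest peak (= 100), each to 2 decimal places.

Expanding (0.64258 + 0.35742)^5:
P(M) = 0.64258^5 = 0.109556
P(M+2) = 5 × 0.64258^4 × 0.35742^1 = 0.304690
P(M+4) = 10 × 0.64258^3 × 0.35742^2 = 0.338953
P(M+6) = 10 × 0.64258^2 × 0.35742^3 = 0.188535
P(M+8) = 5 × 0.64258^1 × 0.35742^4 = 0.052434
P(M+10) = 0.35742^5 = 0.005833
The M+4 peak is largest (0.338953); scaling to 100 gives 32.32 : 89.89 : 100.00 : 55.62 : 15.47 : 1.72.

32.32 : 89.89 : 100.00 : 55.62 : 15.47 : 1.72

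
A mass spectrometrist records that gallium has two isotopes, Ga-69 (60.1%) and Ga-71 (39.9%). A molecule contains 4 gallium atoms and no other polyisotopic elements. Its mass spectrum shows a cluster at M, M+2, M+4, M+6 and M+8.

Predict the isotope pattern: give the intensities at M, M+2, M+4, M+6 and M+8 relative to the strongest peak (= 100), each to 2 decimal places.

37.66 : 100.00 : 99.58 : 44.08 : 7.32

Each Ga atom is independently Ga-69 (p = 0.601) or Ga-71 (q = 0.399); the cluster is the binomial expansion (p + q)^4.
P(M) = 0.601^4 = 0.130466
P(M+2) = 4 × 0.601^3 × 0.399^1 = 0.346463
P(M+4) = 6 × 0.601^2 × 0.399^2 = 0.345021
P(M+6) = 4 × 0.601^1 × 0.399^3 = 0.152705
P(M+8) = 0.399^4 = 0.025345
The M+2 peak is largest (0.346463); scaling to 100 gives 37.66 : 100.00 : 99.58 : 44.08 : 7.32.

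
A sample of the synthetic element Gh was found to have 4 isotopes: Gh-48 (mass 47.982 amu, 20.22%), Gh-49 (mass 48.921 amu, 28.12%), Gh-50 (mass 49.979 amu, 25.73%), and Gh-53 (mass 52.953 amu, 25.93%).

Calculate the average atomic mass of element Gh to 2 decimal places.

50.05 amu

The abundance-weighted mean is 0.2022 × 47.982 + 0.2812 × 48.921 + 0.2573 × 49.979 + 0.2593 × 52.953
= 9.7020 + 13.7566 + 12.8596 + 13.7307 = 50.0489 amu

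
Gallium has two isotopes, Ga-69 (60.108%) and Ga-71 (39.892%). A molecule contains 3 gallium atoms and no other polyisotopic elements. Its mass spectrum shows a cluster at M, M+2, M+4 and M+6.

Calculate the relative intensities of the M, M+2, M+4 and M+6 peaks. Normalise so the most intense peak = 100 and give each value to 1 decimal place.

50.2 : 100.0 : 66.4 : 14.7

Each Ga atom is independently Ga-69 (p = 0.60108) or Ga-71 (q = 0.39892); the cluster is the binomial expansion (p + q)^3.
P(M) = 0.60108^3 = 0.217169
P(M+2) = 3 × 0.60108^2 × 0.39892^1 = 0.432386
P(M+4) = 3 × 0.60108^1 × 0.39892^2 = 0.286963
P(M+6) = 0.39892^3 = 0.063483
The M+2 peak is largest (0.432386); scaling to 100 gives 50.2 : 100.0 : 66.4 : 14.7.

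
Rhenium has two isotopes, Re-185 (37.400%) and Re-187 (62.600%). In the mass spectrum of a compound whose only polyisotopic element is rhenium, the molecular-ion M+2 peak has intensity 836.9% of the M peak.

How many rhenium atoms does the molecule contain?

For n independent Re atoms, I(M+2)/I(M) = n · (abundance Re-187) / (abundance Re-185) = n · 0.62600/0.37400.
n = 8.369 × 0.37400/0.62600 = 5.00 ≈ 5

5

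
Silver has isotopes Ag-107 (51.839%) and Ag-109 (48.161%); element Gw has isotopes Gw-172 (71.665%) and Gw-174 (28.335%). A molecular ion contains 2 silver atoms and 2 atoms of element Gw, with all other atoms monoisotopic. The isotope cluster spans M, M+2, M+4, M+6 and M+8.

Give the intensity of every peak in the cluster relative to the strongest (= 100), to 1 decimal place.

Silver pattern (n=2): 0.26872819 : 0.49932362 : 0.23194819
Element Gw pattern (n=2): 0.51358722 : 0.40612555 : 0.08028722
Convolve the two distributions (both contribute in 2-u steps):
  M: 0.26872819×0.51358722 = 0.138015
  M+2: 0.26872819×0.40612555 + 0.49932362×0.51358722 = 0.365584
  M+4: 0.26872819×0.08028722 + 0.49932362×0.40612555 + 0.23194819×0.51358722 = 0.343489
  M+6: 0.49932362×0.08028722 + 0.23194819×0.40612555 = 0.134289
  M+8: 0.23194819×0.08028722 = 0.018622
Scale to base peak (0.365584) = 100: 37.8 : 100.0 : 94.0 : 36.7 : 5.1

37.8 : 100.0 : 94.0 : 36.7 : 5.1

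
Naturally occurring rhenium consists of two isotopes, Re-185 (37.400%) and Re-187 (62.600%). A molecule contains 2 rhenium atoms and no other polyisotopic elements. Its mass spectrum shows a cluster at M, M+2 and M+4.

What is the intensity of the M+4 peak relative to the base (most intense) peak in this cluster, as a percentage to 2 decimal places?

(0.37400 + 0.62600)^2 gives M 0.1399, M+2 0.4682, M+4 0.3919; the largest is M+2.
P(M+2) = C(2,1) × 0.37400^1 × 0.62600^1 = 2 × 0.3740 × 0.6260 = 0.468248 (base)
P(M+4) = C(2,2) × 0.37400^0 × 0.62600^2 = 1 × 1.0000 × 0.391876 = 0.391876
Relative intensity = 0.391876 / 0.468248 × 100 = 83.69

83.69%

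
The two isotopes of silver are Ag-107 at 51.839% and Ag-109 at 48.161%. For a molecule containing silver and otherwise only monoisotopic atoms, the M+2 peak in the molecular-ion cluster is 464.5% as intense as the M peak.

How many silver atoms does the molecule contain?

5

For n independent Ag atoms, I(M+2)/I(M) = n · (abundance Ag-109) / (abundance Ag-107) = n · 0.48161/0.51839.
n = 4.645 × 0.51839/0.48161 = 5.00 ≈ 5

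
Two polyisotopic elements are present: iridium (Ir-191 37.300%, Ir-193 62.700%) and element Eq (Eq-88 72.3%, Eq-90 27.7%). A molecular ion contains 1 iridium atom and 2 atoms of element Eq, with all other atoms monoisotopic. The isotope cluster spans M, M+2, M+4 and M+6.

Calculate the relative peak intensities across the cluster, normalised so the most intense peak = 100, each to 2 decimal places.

40.86 : 100.00 : 58.63 : 10.08

Iridium pattern (n=1): 0.3730 : 0.6270
Element Eq pattern (n=2): 0.522729 : 0.400542 : 0.076729
Convolve the two distributions (both contribute in 2-u steps):
  M: 0.3730×0.522729 = 0.194978
  M+2: 0.3730×0.400542 + 0.6270×0.522729 = 0.477153
  M+4: 0.3730×0.076729 + 0.6270×0.400542 = 0.279760
  M+6: 0.6270×0.076729 = 0.048109
Scale to base peak (0.477153) = 100: 40.86 : 100.00 : 58.63 : 10.08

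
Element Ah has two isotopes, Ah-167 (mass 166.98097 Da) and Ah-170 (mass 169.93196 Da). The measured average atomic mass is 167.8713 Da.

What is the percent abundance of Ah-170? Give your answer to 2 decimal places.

30.17%

Writing the weighted mean with unknown fraction x of Ah-167:
166.98097·x + 169.93196·(1 − x) = 167.8713
(166.98097 − 169.93196)·x = 167.8713 − 169.93196
x = -2.06066 / -2.95099 = 0.69829 → 69.83% Ah-167, 30.17% Ah-170.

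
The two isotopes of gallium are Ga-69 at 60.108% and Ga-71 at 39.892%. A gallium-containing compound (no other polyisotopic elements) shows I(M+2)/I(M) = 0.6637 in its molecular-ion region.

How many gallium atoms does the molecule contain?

With n Ga atoms, P(M+2)/P(M) = C(n,1)·p^(n−1)q / p^n = n·q/p = n · 0.39892/0.60108.
n = 0.6637 × 0.60108/0.39892 = 1.00 ≈ 1

1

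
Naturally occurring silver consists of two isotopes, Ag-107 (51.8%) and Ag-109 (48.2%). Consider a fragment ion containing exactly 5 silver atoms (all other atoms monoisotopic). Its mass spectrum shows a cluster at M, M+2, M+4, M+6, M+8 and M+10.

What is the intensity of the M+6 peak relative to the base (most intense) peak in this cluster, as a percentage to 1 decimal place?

93.1%

Term probabilities: M 0.0373, M+2 0.1735, M+4 0.3229, M+6 0.3005, M+8 0.1398, M+10 0.0260. Base peak = M+4.
P(M+4) = C(5,2) × 0.518^3 × 0.482^2 = 10 × 0.13899183 × 0.232324 = 0.322911 (base)
P(M+6) = C(5,3) × 0.518^2 × 0.482^3 = 10 × 0.268324 × 0.11198017 = 0.300470
Relative intensity = 0.300470 / 0.322911 × 100 = 93.1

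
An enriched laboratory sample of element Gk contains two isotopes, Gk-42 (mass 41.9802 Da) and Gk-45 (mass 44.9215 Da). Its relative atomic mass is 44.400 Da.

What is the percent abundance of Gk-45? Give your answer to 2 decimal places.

82.27%

With x = fraction of Gk-42 (so Gk-45 is 1 − x):
41.9802·x + 44.9215·(1 − x) = 44.400
(41.9802 − 44.9215)·x = 44.400 − 44.9215
x = -0.5215 / -2.9413 = 0.17730 → 17.73% Gk-42, 82.27% Gk-45.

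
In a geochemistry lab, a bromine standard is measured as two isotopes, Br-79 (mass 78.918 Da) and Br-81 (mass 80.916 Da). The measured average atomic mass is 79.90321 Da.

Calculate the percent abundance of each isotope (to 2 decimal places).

Writing the weighted mean with unknown fraction x of Br-79:
78.918·x + 80.916·(1 − x) = 79.90321
(78.918 − 80.916)·x = 79.90321 − 80.916
x = -1.01279 / -1.998 = 0.50690 → 50.69% Br-79, 49.31% Br-81.

Br-79: 50.69%, Br-81: 49.31%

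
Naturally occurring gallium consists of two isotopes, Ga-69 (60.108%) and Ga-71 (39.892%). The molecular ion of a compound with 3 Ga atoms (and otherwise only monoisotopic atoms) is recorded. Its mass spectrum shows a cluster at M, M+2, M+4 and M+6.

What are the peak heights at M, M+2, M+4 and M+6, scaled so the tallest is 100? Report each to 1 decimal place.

50.2 : 100.0 : 66.4 : 14.7

Each Ga atom is independently Ga-69 (p = 0.60108) or Ga-71 (q = 0.39892); the cluster is the binomial expansion (p + q)^3.
P(M) = 0.60108^3 = 0.217169
P(M+2) = 3 × 0.60108^2 × 0.39892^1 = 0.432386
P(M+4) = 3 × 0.60108^1 × 0.39892^2 = 0.286963
P(M+6) = 0.39892^3 = 0.063483
The M+2 peak is largest (0.432386); scaling to 100 gives 50.2 : 100.0 : 66.4 : 14.7.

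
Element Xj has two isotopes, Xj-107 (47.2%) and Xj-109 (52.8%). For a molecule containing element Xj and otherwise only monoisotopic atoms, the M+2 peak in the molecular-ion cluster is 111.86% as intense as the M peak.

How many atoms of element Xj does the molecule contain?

1

The M+2/M ratio from n Xj atoms is n · q/p = n · 0.528/0.472.
n = 1.1186 × 0.472/0.528 = 1.00 ≈ 1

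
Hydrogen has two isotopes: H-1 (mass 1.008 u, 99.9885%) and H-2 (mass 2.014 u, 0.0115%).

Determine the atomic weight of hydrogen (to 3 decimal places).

The abundance-weighted mean is 0.999885 × 1.008 + 0.000115 × 2.014
= 1.0079 + 0.0002 = 1.0081 u

1.008 u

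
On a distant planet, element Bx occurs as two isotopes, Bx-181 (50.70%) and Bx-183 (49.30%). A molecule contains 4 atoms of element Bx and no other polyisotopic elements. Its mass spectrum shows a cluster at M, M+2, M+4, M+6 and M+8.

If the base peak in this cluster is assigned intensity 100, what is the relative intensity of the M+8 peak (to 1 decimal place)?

15.8

(0.5070 + 0.4930)^4 gives M 0.0661, M+2 0.2570, M+4 0.3749, M+6 0.2430, M+8 0.0591; the largest is M+4.
P(M+4) = C(4,2) × 0.5070^2 × 0.4930^2 = 6 × 0.257049 × 0.243049 = 0.374853 (base)
P(M+8) = C(4,4) × 0.5070^0 × 0.4930^4 = 1 × 1.0000 × 0.05907282 = 0.059073
Relative intensity = 0.059073 / 0.374853 × 100 = 15.8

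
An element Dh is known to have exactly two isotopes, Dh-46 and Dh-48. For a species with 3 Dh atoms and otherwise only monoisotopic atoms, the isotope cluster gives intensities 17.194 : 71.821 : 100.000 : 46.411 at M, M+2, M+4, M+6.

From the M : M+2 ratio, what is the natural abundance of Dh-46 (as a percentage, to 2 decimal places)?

41.80%

If p is the fraction of Dh that is Dh-46, then I(M+2)/I(M) = [C(3,1)·p^2·(1−p)] / p^3 = 3·(1−p)/p = 71.821/17.194 = 4.1771
(1−p)/p = 4.1771/3 = 1.3924  ⇒  p = 1/(1 + 1.3924) = 0.4180
Dh-46: 41.80%, Dh-48: 58.20%.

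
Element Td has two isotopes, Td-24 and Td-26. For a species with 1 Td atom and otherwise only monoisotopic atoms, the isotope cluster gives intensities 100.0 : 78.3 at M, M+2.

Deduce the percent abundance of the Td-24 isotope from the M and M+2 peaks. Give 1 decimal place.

If p is the fraction of Td that is Td-24, then I(M+2)/I(M) = [C(1,1)·p^0·(1−p)] / p^1 = 1·(1−p)/p = 78.3/100.0 = 0.7830
(1−p)/p = 0.7830/1 = 0.7830  ⇒  p = 1/(1 + 0.7830) = 0.5609
Td-24: 56.1%, Td-26: 43.9%.

56.1%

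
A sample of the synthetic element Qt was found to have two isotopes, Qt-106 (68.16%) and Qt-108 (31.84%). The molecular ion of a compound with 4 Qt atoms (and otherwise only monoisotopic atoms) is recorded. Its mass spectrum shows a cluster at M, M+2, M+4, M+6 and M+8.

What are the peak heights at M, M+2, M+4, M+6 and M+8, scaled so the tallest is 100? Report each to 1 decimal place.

53.5 : 100.0 : 70.1 : 21.8 : 2.5

Each Qt atom is independently Qt-106 (p = 0.6816) or Qt-108 (q = 0.3184); the cluster is the binomial expansion (p + q)^4.
P(M) = 0.6816^4 = 0.215833
P(M+2) = 4 × 0.6816^3 × 0.3184^1 = 0.403294
P(M+4) = 6 × 0.6816^2 × 0.3184^2 = 0.282590
P(M+6) = 4 × 0.6816^1 × 0.3184^3 = 0.088005
P(M+8) = 0.3184^4 = 0.010278
The M+2 peak is largest (0.403294); scaling to 100 gives 53.5 : 100.0 : 70.1 : 21.8 : 2.5.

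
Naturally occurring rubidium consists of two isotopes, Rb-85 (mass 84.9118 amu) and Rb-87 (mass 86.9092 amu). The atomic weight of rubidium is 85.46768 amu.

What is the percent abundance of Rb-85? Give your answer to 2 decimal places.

72.17%

Writing the weighted mean with unknown fraction x of Rb-85:
84.9118·x + 86.9092·(1 − x) = 85.46768
(84.9118 − 86.9092)·x = 85.46768 − 86.9092
x = -1.44152 / -1.9974 = 0.72170 → 72.17% Rb-85, 27.83% Rb-87.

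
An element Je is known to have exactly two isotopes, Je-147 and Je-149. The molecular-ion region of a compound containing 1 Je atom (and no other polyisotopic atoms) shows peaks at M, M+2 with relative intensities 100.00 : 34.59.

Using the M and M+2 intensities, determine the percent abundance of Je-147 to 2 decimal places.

74.30%

If p is the fraction of Je that is Je-147, then I(M+2)/I(M) = [C(1,1)·p^0·(1−p)] / p^1 = 1·(1−p)/p = 34.59/100.00 = 0.3459
(1−p)/p = 0.3459/1 = 0.3459  ⇒  p = 1/(1 + 0.3459) = 0.7430
Je-147: 74.30%, Je-149: 25.70%.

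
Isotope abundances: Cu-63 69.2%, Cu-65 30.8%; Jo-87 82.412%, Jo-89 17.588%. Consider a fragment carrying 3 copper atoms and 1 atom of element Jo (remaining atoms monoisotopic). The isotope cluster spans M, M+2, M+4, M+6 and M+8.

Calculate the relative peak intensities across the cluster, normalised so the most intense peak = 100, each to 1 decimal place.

64.6 : 100.0 : 56.8 : 13.9 : 1.2

Copper pattern (n=3): 0.33137389 : 0.44247034 : 0.19693766 : 0.02921811
Element Jo pattern (n=1): 0.82412 : 0.17588
Convolve the two distributions (both contribute in 2-u steps):
  M: 0.33137389×0.82412 = 0.273092
  M+2: 0.33137389×0.17588 + 0.44247034×0.82412 = 0.422931
  M+4: 0.44247034×0.17588 + 0.19693766×0.82412 = 0.240122
  M+6: 0.19693766×0.17588 + 0.02921811×0.82412 = 0.058717
  M+8: 0.02921811×0.17588 = 0.005139
Scale to base peak (0.422931) = 100: 64.6 : 100.0 : 56.8 : 13.9 : 1.2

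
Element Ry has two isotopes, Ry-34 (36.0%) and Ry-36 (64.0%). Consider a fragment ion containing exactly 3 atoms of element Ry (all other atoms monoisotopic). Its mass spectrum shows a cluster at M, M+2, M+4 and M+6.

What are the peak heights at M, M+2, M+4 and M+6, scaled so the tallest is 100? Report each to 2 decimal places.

Each Ry atom is independently Ry-34 (p = 0.360) or Ry-36 (q = 0.640); the cluster is the binomial expansion (p + q)^3.
P(M) = 0.360^3 = 0.046656
P(M+2) = 3 × 0.360^2 × 0.640^1 = 0.248832
P(M+4) = 3 × 0.360^1 × 0.640^2 = 0.442368
P(M+6) = 0.640^3 = 0.262144
The M+4 peak is largest (0.442368); scaling to 100 gives 10.55 : 56.25 : 100.00 : 59.26.

10.55 : 56.25 : 100.00 : 59.26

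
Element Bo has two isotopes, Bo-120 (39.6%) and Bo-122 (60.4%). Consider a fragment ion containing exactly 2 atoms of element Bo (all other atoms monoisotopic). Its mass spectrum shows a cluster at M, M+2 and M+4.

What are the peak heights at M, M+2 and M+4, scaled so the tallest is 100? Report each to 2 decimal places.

Expanding (0.396 + 0.604)^2:
P(M) = 0.396^2 = 0.156816
P(M+2) = 2 × 0.396^1 × 0.604^1 = 0.478368
P(M+4) = 0.604^2 = 0.364816
The M+2 peak is largest (0.478368); scaling to 100 gives 32.78 : 100.00 : 76.26.

32.78 : 100.00 : 76.26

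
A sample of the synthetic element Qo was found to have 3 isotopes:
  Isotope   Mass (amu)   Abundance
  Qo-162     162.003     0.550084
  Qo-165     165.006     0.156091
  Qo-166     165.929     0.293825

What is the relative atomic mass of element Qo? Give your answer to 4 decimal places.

Average mass = Σ (abundance × isotope mass) = 0.550084 × 162.003 + 0.156091 × 165.006 + 0.293825 × 165.929
= 89.11526 + 25.75595 + 48.75409 = 163.62530 amu

163.6253 amu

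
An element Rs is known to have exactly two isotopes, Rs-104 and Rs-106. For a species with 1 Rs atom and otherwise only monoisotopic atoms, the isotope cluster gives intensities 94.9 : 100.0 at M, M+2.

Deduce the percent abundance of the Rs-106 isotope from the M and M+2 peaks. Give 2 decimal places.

Write p for the Rs-104 fraction. I(M+2)/I(M) = [C(1,1)·p^0·(1−p)] / p^1 = 1·(1−p)/p = 100.0/94.9 = 1.0537
(1−p)/p = 1.0537/1 = 1.0537  ⇒  p = 1/(1 + 1.0537) = 0.4869
Rs-104: 48.69%, Rs-106: 51.31%.

51.31%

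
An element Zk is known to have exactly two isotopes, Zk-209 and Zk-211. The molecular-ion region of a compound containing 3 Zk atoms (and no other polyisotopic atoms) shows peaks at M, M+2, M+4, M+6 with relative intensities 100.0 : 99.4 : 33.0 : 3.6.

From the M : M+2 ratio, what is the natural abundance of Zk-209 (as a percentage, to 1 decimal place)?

75.1%

If p is the fraction of Zk that is Zk-209, then I(M+2)/I(M) = [C(3,1)·p^2·(1−p)] / p^3 = 3·(1−p)/p = 99.4/100.0 = 0.9940
(1−p)/p = 0.9940/3 = 0.3313  ⇒  p = 1/(1 + 0.3313) = 0.7511
Zk-209: 75.1%, Zk-211: 24.9%.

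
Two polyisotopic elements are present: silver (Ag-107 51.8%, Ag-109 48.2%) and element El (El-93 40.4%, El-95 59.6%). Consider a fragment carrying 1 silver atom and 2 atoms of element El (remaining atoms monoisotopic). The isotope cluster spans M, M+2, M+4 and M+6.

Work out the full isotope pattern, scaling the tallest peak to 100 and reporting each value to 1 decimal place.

Silver pattern (n=1): 0.5180 : 0.4820
Element El pattern (n=2): 0.163216 : 0.481568 : 0.355216
Convolve the two distributions (both contribute in 2-u steps):
  M: 0.5180×0.163216 = 0.084546
  M+2: 0.5180×0.481568 + 0.4820×0.163216 = 0.328122
  M+4: 0.5180×0.355216 + 0.4820×0.481568 = 0.416118
  M+6: 0.4820×0.355216 = 0.171214
Scale to base peak (0.416118) = 100: 20.3 : 78.9 : 100.0 : 41.1

20.3 : 78.9 : 100.0 : 41.1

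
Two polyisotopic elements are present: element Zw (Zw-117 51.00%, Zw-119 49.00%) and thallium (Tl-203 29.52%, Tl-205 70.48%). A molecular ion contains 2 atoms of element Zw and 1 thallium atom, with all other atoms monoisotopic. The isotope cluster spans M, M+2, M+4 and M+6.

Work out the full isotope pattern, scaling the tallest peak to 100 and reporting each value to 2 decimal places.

Element Zw pattern (n=2): 0.2601 : 0.4998 : 0.2401
Thallium pattern (n=1): 0.2952 : 0.7048
Convolve the two distributions (both contribute in 2-u steps):
  M: 0.2601×0.2952 = 0.076782
  M+2: 0.2601×0.7048 + 0.4998×0.2952 = 0.330859
  M+4: 0.4998×0.7048 + 0.2401×0.2952 = 0.423137
  M+6: 0.2401×0.7048 = 0.169222
Scale to base peak (0.423137) = 100: 18.15 : 78.19 : 100.00 : 39.99

18.15 : 78.19 : 100.00 : 39.99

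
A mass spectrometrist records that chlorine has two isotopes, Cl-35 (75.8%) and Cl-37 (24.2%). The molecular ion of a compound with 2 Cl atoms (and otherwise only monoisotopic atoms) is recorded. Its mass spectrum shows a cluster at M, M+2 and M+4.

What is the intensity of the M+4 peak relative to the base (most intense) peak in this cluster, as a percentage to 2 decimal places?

10.19%

Binomial terms of (0.758 + 0.242)^2: M 0.5746, M+2 0.3669, M+4 0.0586 → M is the base peak.
P(M) = C(2,0) × 0.758^2 × 0.242^0 = 1 × 0.574564 × 1.0000 = 0.574564 (base)
P(M+4) = C(2,2) × 0.758^0 × 0.242^2 = 1 × 1.0000 × 0.058564 = 0.058564
Relative intensity = 0.058564 / 0.574564 × 100 = 10.19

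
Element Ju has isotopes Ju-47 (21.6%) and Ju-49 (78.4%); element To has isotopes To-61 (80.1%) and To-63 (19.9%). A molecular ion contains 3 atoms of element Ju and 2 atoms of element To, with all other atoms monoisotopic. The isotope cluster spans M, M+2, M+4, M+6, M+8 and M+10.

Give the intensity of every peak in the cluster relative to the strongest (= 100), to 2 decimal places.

Element Ju pattern (n=3): 0.0100777 : 0.10973491 : 0.39829709 : 0.4818903
Element To pattern (n=2): 0.641601 : 0.318798 : 0.039601
Convolve the two distributions (both contribute in 2-u steps):
  M: 0.0100777×0.641601 = 0.006466
  M+2: 0.0100777×0.318798 + 0.10973491×0.641601 = 0.073619
  M+4: 0.0100777×0.039601 + 0.10973491×0.318798 + 0.39829709×0.641601 = 0.290930
  M+6: 0.10973491×0.039601 + 0.39829709×0.318798 + 0.4818903×0.641601 = 0.440503
  M+8: 0.39829709×0.039601 + 0.4818903×0.318798 = 0.169399
  M+10: 0.4818903×0.039601 = 0.019083
Scale to base peak (0.440503) = 100: 1.47 : 16.71 : 66.04 : 100.00 : 38.46 : 4.33

1.47 : 16.71 : 66.04 : 100.00 : 38.46 : 4.33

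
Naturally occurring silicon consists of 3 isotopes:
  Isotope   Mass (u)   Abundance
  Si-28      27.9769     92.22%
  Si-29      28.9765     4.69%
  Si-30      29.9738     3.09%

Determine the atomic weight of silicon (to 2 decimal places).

28.09 u

Ar = Σ fᵢ·mᵢ = 0.9222 × 27.9769 + 0.0469 × 28.9765 + 0.0309 × 29.9738
= 25.80030 + 1.35900 + 0.92619 = 28.08549 u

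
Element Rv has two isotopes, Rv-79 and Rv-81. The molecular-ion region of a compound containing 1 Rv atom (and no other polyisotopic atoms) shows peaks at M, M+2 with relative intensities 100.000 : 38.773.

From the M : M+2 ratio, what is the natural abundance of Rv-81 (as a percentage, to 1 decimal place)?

27.9%

Write p for the Rv-79 fraction. I(M+2)/I(M) = [C(1,1)·p^0·(1−p)] / p^1 = 1·(1−p)/p = 38.773/100.000 = 0.3877
(1−p)/p = 0.3877/1 = 0.3877  ⇒  p = 1/(1 + 0.3877) = 0.7206
Rv-79: 72.1%, Rv-81: 27.9%.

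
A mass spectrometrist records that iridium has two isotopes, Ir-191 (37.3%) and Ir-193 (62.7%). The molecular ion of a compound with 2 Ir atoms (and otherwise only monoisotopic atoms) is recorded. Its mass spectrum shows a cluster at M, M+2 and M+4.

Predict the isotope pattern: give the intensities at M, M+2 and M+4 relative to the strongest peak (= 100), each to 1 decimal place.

The 2 Ir atoms are independent, so intensities follow the terms of (0.373 + 0.627)^2.
P(M) = 0.373^2 = 0.139129
P(M+2) = 2 × 0.373^1 × 0.627^1 = 0.467742
P(M+4) = 0.627^2 = 0.393129
The M+2 peak is largest (0.467742); scaling to 100 gives 29.7 : 100.0 : 84.0.

29.7 : 100.0 : 84.0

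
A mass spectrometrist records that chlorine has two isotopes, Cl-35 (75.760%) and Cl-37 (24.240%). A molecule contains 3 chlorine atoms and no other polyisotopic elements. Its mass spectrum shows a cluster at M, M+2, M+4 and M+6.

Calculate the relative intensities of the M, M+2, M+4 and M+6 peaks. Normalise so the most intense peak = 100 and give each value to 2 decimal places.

Each Cl atom is independently Cl-35 (p = 0.75760) or Cl-37 (q = 0.24240); the cluster is the binomial expansion (p + q)^3.
P(M) = 0.75760^3 = 0.434830
P(M+2) = 3 × 0.75760^2 × 0.24240^1 = 0.417382
P(M+4) = 3 × 0.75760^1 × 0.24240^2 = 0.133545
P(M+6) = 0.24240^3 = 0.014243
The M peak is largest (0.434830); scaling to 100 gives 100.00 : 95.99 : 30.71 : 3.28.

100.00 : 95.99 : 30.71 : 3.28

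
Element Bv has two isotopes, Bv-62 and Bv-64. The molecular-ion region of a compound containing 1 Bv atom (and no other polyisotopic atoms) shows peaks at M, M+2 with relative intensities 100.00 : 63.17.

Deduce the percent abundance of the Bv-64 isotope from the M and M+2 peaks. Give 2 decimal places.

38.71%

If p is the fraction of Bv that is Bv-62, then I(M+2)/I(M) = [C(1,1)·p^0·(1−p)] / p^1 = 1·(1−p)/p = 63.17/100.00 = 0.6317
(1−p)/p = 0.6317/1 = 0.6317  ⇒  p = 1/(1 + 0.6317) = 0.6129
Bv-62: 61.29%, Bv-64: 38.71%.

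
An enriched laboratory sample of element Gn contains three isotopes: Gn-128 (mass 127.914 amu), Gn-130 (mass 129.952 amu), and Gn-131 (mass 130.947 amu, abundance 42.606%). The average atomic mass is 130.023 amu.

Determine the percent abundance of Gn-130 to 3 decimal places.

Let x and y be the fractions of Gn-128 and Gn-130. Then x + y = 1 − 0.42606 = 0.57394 and 127.914x + 129.952y = 130.023 − 0.42606×130.947 = 74.23172118.
Substituting: 127.914x + 129.952(0.57394 − x) = 74.23172118
(127.914 − 129.952)x = -0.3529297  ⇒  x = 0.17317, y = 0.40077
Gn-128: 17.317%, Gn-130: 40.077%.

40.077%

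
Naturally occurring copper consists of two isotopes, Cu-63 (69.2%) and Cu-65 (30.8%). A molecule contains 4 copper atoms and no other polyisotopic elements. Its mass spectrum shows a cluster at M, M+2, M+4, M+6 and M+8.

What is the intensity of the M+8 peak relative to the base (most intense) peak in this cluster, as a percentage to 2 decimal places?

Binomial terms of (0.692 + 0.308)^4: M 0.2293, M+2 0.4083, M+4 0.2726, M+6 0.0809, M+8 0.0090 → M+2 is the base peak.
P(M+2) = C(4,1) × 0.692^3 × 0.308^1 = 4 × 0.33137389 × 0.3080 = 0.408253 (base)
P(M+8) = C(4,4) × 0.692^0 × 0.308^4 = 1 × 1.0000 × 0.00899918 = 0.008999
Relative intensity = 0.008999 / 0.408253 × 100 = 2.20

2.20%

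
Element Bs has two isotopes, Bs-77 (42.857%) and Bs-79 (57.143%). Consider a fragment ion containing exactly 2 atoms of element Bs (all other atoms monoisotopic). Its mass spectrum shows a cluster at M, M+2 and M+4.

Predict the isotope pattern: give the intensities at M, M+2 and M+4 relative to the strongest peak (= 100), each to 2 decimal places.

Expanding (0.42857 + 0.57143)^2:
P(M) = 0.42857^2 = 0.183672
P(M+2) = 2 × 0.42857^1 × 0.57143^1 = 0.489796
P(M+4) = 0.57143^2 = 0.326532
The M+2 peak is largest (0.489796); scaling to 100 gives 37.50 : 100.00 : 66.67.

37.50 : 100.00 : 66.67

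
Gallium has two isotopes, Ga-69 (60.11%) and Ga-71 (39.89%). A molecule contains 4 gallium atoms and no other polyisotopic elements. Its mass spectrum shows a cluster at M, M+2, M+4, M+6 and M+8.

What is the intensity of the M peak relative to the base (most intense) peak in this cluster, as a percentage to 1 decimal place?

37.7%

Term probabilities: M 0.1306, M+2 0.3465, M+4 0.3450, M+6 0.1526, M+8 0.0253. Base peak = M+2.
P(M+2) = C(4,1) × 0.6011^3 × 0.3989^1 = 4 × 0.21719018 × 0.3989 = 0.346549 (base)
P(M) = C(4,0) × 0.6011^4 × 0.3989^0 = 1 × 0.13055302 × 1.0000 = 0.130553
Relative intensity = 0.130553 / 0.346549 × 100 = 37.7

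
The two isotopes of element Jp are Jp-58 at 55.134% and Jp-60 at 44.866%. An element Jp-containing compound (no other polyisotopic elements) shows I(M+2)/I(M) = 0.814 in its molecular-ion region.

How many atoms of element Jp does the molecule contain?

1

For n independent Jp atoms, I(M+2)/I(M) = n · (abundance Jp-60) / (abundance Jp-58) = n · 0.44866/0.55134.
n = 0.814 × 0.55134/0.44866 = 1.00 ≈ 1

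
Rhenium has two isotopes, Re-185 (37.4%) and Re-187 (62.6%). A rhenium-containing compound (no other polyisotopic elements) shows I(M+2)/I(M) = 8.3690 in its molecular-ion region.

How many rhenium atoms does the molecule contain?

5

With n Re atoms, P(M+2)/P(M) = C(n,1)·p^(n−1)q / p^n = n·q/p = n · 0.626/0.374.
n = 8.3690 × 0.374/0.626 = 5.00 ≈ 5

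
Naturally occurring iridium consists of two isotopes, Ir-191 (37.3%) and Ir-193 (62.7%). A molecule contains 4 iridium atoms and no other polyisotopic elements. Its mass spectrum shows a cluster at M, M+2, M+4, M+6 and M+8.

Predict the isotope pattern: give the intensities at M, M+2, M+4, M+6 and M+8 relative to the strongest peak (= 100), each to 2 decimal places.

5.26 : 35.39 : 89.23 : 100.00 : 42.02

Expanding (0.373 + 0.627)^4:
P(M) = 0.373^4 = 0.019357
P(M+2) = 4 × 0.373^3 × 0.627^1 = 0.130153
P(M+4) = 6 × 0.373^2 × 0.627^2 = 0.328174
P(M+6) = 4 × 0.373^1 × 0.627^3 = 0.367766
P(M+8) = 0.627^4 = 0.154550
The M+6 peak is largest (0.367766); scaling to 100 gives 5.26 : 35.39 : 89.23 : 100.00 : 42.02.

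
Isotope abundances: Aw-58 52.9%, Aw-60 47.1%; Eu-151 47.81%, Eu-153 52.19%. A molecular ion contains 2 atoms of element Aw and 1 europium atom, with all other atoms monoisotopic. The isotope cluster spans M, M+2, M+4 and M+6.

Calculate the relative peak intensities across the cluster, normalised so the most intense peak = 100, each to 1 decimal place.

34.8 : 100.0 : 95.3 : 30.1

Element Aw pattern (n=2): 0.279841 : 0.498318 : 0.221841
Europium pattern (n=1): 0.4781 : 0.5219
Convolve the two distributions (both contribute in 2-u steps):
  M: 0.279841×0.4781 = 0.133792
  M+2: 0.279841×0.5219 + 0.498318×0.4781 = 0.384295
  M+4: 0.498318×0.5219 + 0.221841×0.4781 = 0.366134
  M+6: 0.221841×0.5219 = 0.115779
Scale to base peak (0.384295) = 100: 34.8 : 100.0 : 95.3 : 30.1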